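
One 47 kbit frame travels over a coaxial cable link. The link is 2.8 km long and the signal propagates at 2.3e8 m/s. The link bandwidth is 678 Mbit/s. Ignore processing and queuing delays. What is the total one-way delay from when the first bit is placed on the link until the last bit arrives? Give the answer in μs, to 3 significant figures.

81.5 μs

L = 47000 bits.
Transmission delay = L/R = 47000 / 678000000 = 69.3215 μs.
Propagation delay = d/s = 2800 m / 2.3e+08 m/s = 12.1739 μs.
Total = 81.5 μs.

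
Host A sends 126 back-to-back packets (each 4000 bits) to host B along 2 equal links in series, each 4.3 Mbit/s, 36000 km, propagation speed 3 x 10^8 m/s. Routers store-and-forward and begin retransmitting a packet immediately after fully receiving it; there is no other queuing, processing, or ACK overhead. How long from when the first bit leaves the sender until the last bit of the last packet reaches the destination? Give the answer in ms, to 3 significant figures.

358 ms

Per-hop transmission t_tx = L/R = 4000/4300000 = 0.930233 ms.
Per-hop propagation t_prop = 36000000/300000000 = 120 ms.
Pipeline fill: first packet needs 2·t_tx to clear all hops; remaining 125 packets each add one t_tx.
Total = (2+126-1)·t_tx + 2·t_prop = 127·0.930233 + 2·120 = 358 ms.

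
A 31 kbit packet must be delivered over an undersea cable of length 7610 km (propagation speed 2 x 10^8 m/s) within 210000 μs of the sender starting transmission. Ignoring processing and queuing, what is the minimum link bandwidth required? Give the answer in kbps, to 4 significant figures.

180.3 kbps

Propagation delay = 7610000 / 200000000 = 38050 μs.
Transmission budget = 210000 − 38050 = 171950 μs.
R ≥ L / t_tx = 31000 bits / 0.17195 s = 180.3 kbps.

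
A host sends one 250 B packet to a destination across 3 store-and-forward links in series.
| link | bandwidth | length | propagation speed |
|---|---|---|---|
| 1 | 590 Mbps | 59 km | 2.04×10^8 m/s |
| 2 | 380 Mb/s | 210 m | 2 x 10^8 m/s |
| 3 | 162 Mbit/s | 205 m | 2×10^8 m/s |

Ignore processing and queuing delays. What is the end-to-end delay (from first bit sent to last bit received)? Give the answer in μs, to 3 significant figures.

L = 250 × 8 = 2000 bits.
Transmission delays (L/R per hop): 3.38983, 5.26316, 12.3457 μs; sum = 20.9987 μs.
Propagation delays (d/s per hop): 289.216, 1.05, 1.025 μs; sum = 291.291 μs.
End-to-end = 312 μs.

312 μs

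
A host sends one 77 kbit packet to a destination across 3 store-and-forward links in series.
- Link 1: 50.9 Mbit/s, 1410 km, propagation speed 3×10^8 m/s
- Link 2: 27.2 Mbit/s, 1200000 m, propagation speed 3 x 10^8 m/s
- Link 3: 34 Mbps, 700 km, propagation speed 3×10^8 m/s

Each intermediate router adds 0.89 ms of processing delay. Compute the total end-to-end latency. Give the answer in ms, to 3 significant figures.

L = 77000 bits.
Transmission delays (L/R per hop): 1.51277, 2.83088, 2.26471 ms; sum = 6.60836 ms.
Propagation delays (d/s per hop): 4.7, 4, 2.33333 ms; sum = 11.0333 ms.
Processing at 2 router(s): 2 × 0.89 ms = 1.78 ms.
End-to-end = 19.4 ms.

19.4 ms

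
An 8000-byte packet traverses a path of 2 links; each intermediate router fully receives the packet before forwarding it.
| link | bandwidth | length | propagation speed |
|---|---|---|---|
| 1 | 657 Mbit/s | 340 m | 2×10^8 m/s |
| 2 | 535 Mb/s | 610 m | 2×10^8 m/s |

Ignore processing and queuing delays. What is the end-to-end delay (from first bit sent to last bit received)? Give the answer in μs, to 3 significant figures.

L = 8000 × 8 = 64000 bits.
Transmission delays (L/R per hop): 97.4125, 119.626 μs; sum = 217.039 μs.
Propagation delays (d/s per hop): 1.7, 3.05 μs; sum = 4.75 μs.
End-to-end = 222 μs.

222 μs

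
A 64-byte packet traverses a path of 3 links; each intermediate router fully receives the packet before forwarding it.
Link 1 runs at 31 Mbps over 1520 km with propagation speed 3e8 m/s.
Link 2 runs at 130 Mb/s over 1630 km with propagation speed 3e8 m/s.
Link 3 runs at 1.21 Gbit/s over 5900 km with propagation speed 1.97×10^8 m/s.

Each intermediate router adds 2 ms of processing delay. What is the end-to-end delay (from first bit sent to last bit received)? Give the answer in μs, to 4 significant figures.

44470 μs

L = 64 × 8 = 512 bits.
Transmission delays (L/R per hop): 16.5161, 3.93846, 0.42314 μs; sum = 20.8777 μs.
Propagation delays (d/s per hop): 5066.67, 5433.33, 29949.2 μs; sum = 40449.2 μs.
Processing at 2 router(s): 2 × 2 ms = 4000 μs.
End-to-end = 44470 μs.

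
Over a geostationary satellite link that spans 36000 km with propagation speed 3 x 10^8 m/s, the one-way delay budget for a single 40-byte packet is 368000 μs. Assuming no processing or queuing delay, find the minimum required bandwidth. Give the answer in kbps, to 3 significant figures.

L = 320 bits.
Propagation delay = 36000000 / 300000000 = 120000 μs.
Transmission budget = 368000 − 120000 = 248000 μs.
R ≥ L / t_tx = 320 bits / 0.248 s = 1.29 kbps.

1.29 kbps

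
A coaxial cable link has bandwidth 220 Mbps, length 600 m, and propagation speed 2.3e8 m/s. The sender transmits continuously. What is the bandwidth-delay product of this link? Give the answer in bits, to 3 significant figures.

Propagation delay = 600 / 2.3e+08 = 2.6087e-06 s.
BDP = R × t_prop = 220000000 × 2.6087e-06 = 573.913 bits.

574 bits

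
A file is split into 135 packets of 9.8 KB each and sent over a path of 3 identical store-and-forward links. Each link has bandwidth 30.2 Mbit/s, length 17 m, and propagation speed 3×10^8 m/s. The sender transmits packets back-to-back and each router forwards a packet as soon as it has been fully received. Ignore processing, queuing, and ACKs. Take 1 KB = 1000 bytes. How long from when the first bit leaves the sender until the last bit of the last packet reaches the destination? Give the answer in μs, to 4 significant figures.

Per-hop transmission t_tx = L/R = 78400/30200000 = 2596.03 μs.
Per-hop propagation t_prop = 17/300000000 = 0.0566667 μs.
Pipeline fill: first packet needs 3·t_tx to clear all hops; remaining 134 packets each add one t_tx.
Total = (3+135-1)·t_tx + 3·t_prop = 137·2596.03 + 3·0.0566667 = 355700 μs.

355700 μs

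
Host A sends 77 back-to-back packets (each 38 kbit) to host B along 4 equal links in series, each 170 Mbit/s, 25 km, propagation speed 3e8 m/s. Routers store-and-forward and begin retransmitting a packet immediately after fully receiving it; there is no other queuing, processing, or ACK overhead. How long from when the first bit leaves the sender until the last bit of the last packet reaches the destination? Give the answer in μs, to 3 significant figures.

Per-hop transmission t_tx = L/R = 38000/170000000 = 223.529 μs.
Per-hop propagation t_prop = 25000/300000000 = 83.3333 μs.
Pipeline fill: first packet needs 4·t_tx to clear all hops; remaining 76 packets each add one t_tx.
Total = (4+77-1)·t_tx + 4·t_prop = 80·223.529 + 4·83.3333 = 18200 μs.

18200 μs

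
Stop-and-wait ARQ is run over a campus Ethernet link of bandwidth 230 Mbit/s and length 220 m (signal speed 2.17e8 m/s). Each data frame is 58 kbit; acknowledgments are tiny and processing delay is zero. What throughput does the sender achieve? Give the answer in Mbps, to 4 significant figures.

t_tx = L/R = 58000/230000000 = 0.000252174 s.
t_prop = 220/217000000 = 1.01382e-06 s; RTT = 2.02765e-06 s.
Cycle = t_tx + RTT = 0.000254202 s.
Throughput = L / cycle = 58000 / 0.000254202 = 228.2 Mbps.

228.2 Mbps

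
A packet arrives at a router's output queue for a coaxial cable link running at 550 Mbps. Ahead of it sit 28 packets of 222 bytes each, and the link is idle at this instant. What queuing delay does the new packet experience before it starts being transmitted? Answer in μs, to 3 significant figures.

Each queued packet: L/R = 1776/550000000 = 3.22909 μs.
28 queued → 90.4145 μs.
Queuing delay = 90.4 μs.

90.4 μs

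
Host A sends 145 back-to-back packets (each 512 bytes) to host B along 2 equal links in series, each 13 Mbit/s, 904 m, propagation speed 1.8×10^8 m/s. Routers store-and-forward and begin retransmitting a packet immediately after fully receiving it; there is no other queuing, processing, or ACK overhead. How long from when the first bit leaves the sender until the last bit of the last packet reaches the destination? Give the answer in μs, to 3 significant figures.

Per-hop transmission t_tx = L/R = 4096/13000000 = 315.077 μs.
Per-hop propagation t_prop = 904/180000000 = 5.02222 μs.
Pipeline fill: first packet needs 2·t_tx to clear all hops; remaining 144 packets each add one t_tx.
Total = (2+145-1)·t_tx + 2·t_prop = 146·315.077 + 2·5.02222 = 46000 μs.

46000 μs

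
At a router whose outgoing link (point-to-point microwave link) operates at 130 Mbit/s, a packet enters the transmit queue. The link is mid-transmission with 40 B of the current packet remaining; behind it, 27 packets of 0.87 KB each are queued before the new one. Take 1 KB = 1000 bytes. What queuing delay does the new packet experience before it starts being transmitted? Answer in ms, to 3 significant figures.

Each queued packet: L/R = 6960/130000000 = 0.0535385 ms.
27 queued → 1.44554 ms.
Plus remaining 320 bits of current packet: 0.00246154 ms.
Queuing delay = 1.45 ms.

1.45 ms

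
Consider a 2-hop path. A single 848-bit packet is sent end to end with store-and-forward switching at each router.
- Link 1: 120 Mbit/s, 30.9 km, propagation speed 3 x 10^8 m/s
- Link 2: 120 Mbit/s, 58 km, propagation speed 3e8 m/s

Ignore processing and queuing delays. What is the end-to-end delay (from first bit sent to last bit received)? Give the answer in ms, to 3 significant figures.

0.310 ms

Transmission delay per hop = L/R = 848/120000000 = 0.00706667 ms; 2 hops → 0.0141333 ms.
Propagation delays (d/s per hop): 0.103, 0.193333 ms; sum = 0.296333 ms.
End-to-end = 0.310 ms.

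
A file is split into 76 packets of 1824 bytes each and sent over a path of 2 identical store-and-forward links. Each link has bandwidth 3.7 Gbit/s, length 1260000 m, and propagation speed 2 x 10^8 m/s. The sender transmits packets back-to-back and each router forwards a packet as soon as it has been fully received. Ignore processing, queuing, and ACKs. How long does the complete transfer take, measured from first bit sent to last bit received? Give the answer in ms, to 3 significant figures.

Per-hop transmission t_tx = L/R = 14592/3700000000 = 0.00394378 ms.
Per-hop propagation t_prop = 1260000/200000000 = 6.3 ms.
Pipeline fill: first packet needs 2·t_tx to clear all hops; remaining 75 packets each add one t_tx.
Total = (2+76-1)·t_tx + 2·t_prop = 77·0.00394378 + 2·6.3 = 12.9 ms.

12.9 ms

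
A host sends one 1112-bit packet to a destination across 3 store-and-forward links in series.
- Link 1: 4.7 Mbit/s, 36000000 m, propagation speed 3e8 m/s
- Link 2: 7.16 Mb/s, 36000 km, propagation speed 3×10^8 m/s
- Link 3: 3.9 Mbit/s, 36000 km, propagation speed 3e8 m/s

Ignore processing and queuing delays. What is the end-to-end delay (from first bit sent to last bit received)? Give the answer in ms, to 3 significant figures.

361 ms

Transmission delays (L/R per hop): 0.236596, 0.155307, 0.285128 ms; sum = 0.677031 ms.
Propagation delays (d/s per hop): 120, 120, 120 ms; sum = 360 ms.
End-to-end = 361 ms.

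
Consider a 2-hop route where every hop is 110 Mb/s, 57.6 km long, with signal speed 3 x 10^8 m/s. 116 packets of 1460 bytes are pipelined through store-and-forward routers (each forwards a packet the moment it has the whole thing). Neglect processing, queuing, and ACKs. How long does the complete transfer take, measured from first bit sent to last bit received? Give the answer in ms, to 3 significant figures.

Per-hop transmission t_tx = L/R = 11680/110000000 = 0.106182 ms.
Per-hop propagation t_prop = 57600/300000000 = 0.192 ms.
Pipeline fill: first packet needs 2·t_tx to clear all hops; remaining 115 packets each add one t_tx.
Total = (2+116-1)·t_tx + 2·t_prop = 117·0.106182 + 2·0.192 = 12.8 ms.

12.8 ms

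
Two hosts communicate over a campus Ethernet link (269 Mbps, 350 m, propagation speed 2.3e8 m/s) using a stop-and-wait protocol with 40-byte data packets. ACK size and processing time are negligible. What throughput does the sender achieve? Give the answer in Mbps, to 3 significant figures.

75.6 Mbps

t_tx = L/R = 320/269000000 = 1.18959e-06 s.
t_prop = 350/2.3e+08 = 1.52174e-06 s; RTT = 3.04348e-06 s.
Cycle = t_tx + RTT = 4.23307e-06 s.
Throughput = L / cycle = 320 / 4.23307e-06 = 75.6 Mbps.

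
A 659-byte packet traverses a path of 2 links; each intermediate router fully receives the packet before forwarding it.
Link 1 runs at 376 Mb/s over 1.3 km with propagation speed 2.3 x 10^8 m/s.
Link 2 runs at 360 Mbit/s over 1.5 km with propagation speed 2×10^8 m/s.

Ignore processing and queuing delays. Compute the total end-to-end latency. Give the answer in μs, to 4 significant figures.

L = 659 × 8 = 5272 bits.
Transmission delays (L/R per hop): 14.0213, 14.6444 μs; sum = 28.6657 μs.
Propagation delays (d/s per hop): 5.65217, 7.5 μs; sum = 13.1522 μs.
End-to-end = 41.82 μs.

41.82 μs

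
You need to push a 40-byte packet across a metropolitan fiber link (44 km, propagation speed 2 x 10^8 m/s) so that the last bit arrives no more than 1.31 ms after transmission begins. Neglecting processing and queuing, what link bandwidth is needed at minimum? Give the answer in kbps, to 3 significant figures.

294 kbps

L = 320 bits.
Propagation delay = 44000 / 200000000 = 0.22 ms.
Transmission budget = 1.31 − 0.22 = 1.09 ms.
R ≥ L / t_tx = 320 bits / 0.00109 s = 294 kbps.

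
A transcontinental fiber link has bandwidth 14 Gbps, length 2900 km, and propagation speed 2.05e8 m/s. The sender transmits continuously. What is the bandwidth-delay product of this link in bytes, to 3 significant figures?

24800000 bytes

Propagation delay = 2900000 / 2.05e+08 = 0.0141463 s.
BDP = R × t_prop = 14000000000 × 0.0141463 = 198049000 bits.
In bytes: 198049000/8 = 24800000 bytes.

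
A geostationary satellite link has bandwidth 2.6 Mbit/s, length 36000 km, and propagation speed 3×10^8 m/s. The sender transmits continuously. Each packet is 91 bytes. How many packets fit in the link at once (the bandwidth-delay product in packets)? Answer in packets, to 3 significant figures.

429 packets

Propagation delay = 36000000 / 300000000 = 0.12 s.
BDP = R × t_prop = 2600000 × 0.12 = 312000 bits.
In packets of 728 bits: 429 packets.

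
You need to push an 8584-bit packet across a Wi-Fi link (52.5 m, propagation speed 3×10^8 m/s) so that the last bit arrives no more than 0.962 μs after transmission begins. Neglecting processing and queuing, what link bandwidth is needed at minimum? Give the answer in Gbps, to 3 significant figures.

Propagation delay = 52.5 / 300000000 = 0.175 μs.
Transmission budget = 0.962 − 0.175 = 0.787 μs.
R ≥ L / t_tx = 8584 bits / 7.87e-07 s = 10.9 Gbps.

10.9 Gbps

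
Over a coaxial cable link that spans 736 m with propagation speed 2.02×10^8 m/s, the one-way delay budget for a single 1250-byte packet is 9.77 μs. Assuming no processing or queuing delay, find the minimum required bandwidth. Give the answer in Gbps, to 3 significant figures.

L = 10000 bits.
Propagation delay = 736 / 202000000 = 3.64356 μs.
Transmission budget = 9.77 − 3.64356 = 6.12644 μs.
R ≥ L / t_tx = 10000 bits / 6.12644e-06 s = 1.63 Gbps.

1.63 Gbps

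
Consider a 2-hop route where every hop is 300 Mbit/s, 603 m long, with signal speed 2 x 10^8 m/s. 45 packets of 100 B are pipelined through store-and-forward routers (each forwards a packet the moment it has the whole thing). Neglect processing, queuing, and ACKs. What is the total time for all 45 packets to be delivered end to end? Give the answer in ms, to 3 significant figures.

Per-hop transmission t_tx = L/R = 800/300000000 = 0.00266667 ms.
Per-hop propagation t_prop = 603/200000000 = 0.003015 ms.
Pipeline fill: first packet needs 2·t_tx to clear all hops; remaining 44 packets each add one t_tx.
Total = (2+45-1)·t_tx + 2·t_prop = 46·0.00266667 + 2·0.003015 = 0.129 ms.

0.129 ms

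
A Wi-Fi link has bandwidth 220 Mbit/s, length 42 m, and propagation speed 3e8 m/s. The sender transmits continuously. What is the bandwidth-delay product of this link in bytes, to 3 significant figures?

3.85 bytes

Propagation delay = 42 / 300000000 = 1.4e-07 s.
BDP = R × t_prop = 220000000 × 1.4e-07 = 30.8 bits.
In bytes: 30.8/8 = 3.85 bytes.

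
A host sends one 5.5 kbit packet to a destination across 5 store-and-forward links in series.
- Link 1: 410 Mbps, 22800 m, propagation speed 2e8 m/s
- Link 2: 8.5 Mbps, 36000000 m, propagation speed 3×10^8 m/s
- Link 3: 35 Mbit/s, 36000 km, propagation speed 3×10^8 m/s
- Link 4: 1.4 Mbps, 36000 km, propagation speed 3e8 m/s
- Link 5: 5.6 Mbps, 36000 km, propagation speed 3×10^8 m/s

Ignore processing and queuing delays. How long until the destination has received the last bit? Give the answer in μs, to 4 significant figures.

L = 5500 bits.
Transmission delays (L/R per hop): 13.4146, 647.059, 157.143, 3928.57, 982.143 μs; sum = 5728.33 μs.
Propagation delays (d/s per hop): 114, 120000, 120000, 120000, 120000 μs; sum = 480114 μs.
End-to-end = 485800 μs.

485800 μs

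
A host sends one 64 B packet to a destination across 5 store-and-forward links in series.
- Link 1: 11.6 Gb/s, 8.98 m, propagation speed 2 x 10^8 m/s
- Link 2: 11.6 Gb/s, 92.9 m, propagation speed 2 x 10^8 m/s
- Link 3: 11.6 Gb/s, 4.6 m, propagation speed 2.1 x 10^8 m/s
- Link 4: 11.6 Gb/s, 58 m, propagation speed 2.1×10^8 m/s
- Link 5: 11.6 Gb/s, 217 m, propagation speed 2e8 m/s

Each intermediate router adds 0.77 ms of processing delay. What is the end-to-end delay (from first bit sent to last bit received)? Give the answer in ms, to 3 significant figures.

L = 64 × 8 = 512 bits.
Transmission delay per hop = L/R = 512/11600000000 = 4.41379e-05 ms; 5 hops → 0.00022069 ms.
Propagation delays (d/s per hop): 4.49e-05, 0.0004645, 2.19048e-05, 0.00027619, 0.001085 ms; sum = 0.0018925 ms.
Processing at 4 router(s): 4 × 0.77 ms = 3.08 ms.
End-to-end = 3.08 ms.

3.08 ms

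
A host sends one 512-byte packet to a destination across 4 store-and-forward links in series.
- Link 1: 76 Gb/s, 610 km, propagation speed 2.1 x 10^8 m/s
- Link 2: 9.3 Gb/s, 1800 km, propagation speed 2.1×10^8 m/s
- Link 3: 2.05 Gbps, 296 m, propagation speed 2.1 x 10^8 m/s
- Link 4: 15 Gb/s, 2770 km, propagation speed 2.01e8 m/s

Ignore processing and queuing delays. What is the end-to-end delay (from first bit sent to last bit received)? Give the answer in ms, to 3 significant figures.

L = 512 × 8 = 4096 bits.
Transmission delays (L/R per hop): 5.38947e-05, 0.00044043, 0.00199805, 0.000273067 ms; sum = 0.00276544 ms.
Propagation delays (d/s per hop): 2.90476, 8.57143, 0.00140952, 13.7811 ms; sum = 25.2587 ms.
End-to-end = 25.3 ms.

25.3 ms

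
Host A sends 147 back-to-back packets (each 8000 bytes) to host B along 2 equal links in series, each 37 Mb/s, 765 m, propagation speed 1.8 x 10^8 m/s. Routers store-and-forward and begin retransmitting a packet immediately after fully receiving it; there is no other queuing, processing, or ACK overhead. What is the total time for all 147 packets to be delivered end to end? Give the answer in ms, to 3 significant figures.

256 ms

Per-hop transmission t_tx = L/R = 64000/37000000 = 1.72973 ms.
Per-hop propagation t_prop = 765/180000000 = 0.00425 ms.
Pipeline fill: first packet needs 2·t_tx to clear all hops; remaining 146 packets each add one t_tx.
Total = (2+147-1)·t_tx + 2·t_prop = 148·1.72973 + 2·0.00425 = 256 ms.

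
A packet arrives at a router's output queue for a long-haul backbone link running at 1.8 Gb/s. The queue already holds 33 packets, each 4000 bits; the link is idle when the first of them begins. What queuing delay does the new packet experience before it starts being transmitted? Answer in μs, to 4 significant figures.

73.33 μs

Each queued packet: L/R = 4000/1800000000 = 2.22222 μs.
33 queued → 73.3333 μs.
Queuing delay = 73.33 μs.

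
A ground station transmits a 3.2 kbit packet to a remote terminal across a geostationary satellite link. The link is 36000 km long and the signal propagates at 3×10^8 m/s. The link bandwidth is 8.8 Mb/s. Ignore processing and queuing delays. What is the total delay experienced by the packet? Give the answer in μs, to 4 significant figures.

L = 3200 bits.
Transmission delay = L/R = 3200 / 8800000 = 363.636 μs.
Propagation delay = d/s = 36000000 m / 300000000 m/s = 120000 μs.
Total = 120400 μs.

120400 μs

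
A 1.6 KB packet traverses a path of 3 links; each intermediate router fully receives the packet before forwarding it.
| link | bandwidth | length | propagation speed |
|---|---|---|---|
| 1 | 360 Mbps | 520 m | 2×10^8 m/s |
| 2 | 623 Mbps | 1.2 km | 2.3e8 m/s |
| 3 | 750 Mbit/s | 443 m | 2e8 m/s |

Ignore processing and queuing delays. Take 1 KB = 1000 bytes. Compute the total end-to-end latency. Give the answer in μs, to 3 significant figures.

83.2 μs

L = 12800 bits.
Transmission delays (L/R per hop): 35.5556, 20.5457, 17.0667 μs; sum = 73.168 μs.
Propagation delays (d/s per hop): 2.6, 5.21739, 2.215 μs; sum = 10.0324 μs.
End-to-end = 83.2 μs.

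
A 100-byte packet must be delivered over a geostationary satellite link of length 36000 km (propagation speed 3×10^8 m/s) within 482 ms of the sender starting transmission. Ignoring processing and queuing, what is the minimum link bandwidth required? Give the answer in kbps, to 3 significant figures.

2.21 kbps

L = 800 bits.
Propagation delay = 36000000 / 300000000 = 120 ms.
Transmission budget = 482 − 120 = 362 ms.
R ≥ L / t_tx = 800 bits / 0.362 s = 2.21 kbps.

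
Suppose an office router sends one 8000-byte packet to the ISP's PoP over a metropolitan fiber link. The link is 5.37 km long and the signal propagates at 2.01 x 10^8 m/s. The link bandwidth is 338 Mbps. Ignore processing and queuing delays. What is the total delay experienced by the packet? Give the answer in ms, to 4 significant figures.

L = 8000 × 8 = 64000 bits.
Transmission delay = L/R = 64000 / 338000000 = 0.189349 ms.
Propagation delay = d/s = 5370 m / 2.01e+08 m/s = 0.0267164 ms.
Total = 0.2161 ms.

0.2161 ms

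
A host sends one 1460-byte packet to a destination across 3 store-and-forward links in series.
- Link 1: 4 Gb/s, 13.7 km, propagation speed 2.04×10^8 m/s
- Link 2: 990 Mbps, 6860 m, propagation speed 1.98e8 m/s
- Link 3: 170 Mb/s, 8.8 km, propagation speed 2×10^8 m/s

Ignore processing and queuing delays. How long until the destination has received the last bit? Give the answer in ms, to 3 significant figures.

L = 1460 × 8 = 11680 bits.
Transmission delays (L/R per hop): 0.00292, 0.011798, 0.0687059 ms; sum = 0.0834239 ms.
Propagation delays (d/s per hop): 0.0671569, 0.0346465, 0.044 ms; sum = 0.145803 ms.
End-to-end = 0.229 ms.

0.229 ms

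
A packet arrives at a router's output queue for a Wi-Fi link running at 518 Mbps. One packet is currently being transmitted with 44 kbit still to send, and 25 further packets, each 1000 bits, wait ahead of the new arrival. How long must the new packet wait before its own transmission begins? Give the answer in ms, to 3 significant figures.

Each queued packet: L/R = 1000/518000000 = 0.0019305 ms.
25 queued → 0.0482625 ms.
Plus remaining 44000 bits of current packet: 0.0849421 ms.
Queuing delay = 0.133 ms.

0.133 ms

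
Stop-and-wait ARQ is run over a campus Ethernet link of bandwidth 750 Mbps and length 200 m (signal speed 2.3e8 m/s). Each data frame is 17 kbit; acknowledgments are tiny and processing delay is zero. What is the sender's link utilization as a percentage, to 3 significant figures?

t_tx = L/R = 17000/750000000 = 2.26667e-05 s.
t_prop = 200/2.3e+08 = 8.69565e-07 s; RTT = 1.73913e-06 s.
Cycle = t_tx + RTT = 2.44058e-05 s.
Utilization = t_tx / cycle = 2.26667e-05/2.44058e-05 = 92.9 %.

92.9 %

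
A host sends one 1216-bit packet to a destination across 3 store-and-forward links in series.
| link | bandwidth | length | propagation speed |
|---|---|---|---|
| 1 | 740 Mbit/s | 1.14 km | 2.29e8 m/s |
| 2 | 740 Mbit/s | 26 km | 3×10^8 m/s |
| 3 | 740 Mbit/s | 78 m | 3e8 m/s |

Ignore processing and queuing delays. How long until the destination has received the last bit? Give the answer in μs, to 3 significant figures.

96.8 μs

Transmission delay per hop = L/R = 1216/740000000 = 1.64324 μs; 3 hops → 4.92973 μs.
Propagation delays (d/s per hop): 4.97817, 86.6667, 0.26 μs; sum = 91.9048 μs.
End-to-end = 96.8 μs.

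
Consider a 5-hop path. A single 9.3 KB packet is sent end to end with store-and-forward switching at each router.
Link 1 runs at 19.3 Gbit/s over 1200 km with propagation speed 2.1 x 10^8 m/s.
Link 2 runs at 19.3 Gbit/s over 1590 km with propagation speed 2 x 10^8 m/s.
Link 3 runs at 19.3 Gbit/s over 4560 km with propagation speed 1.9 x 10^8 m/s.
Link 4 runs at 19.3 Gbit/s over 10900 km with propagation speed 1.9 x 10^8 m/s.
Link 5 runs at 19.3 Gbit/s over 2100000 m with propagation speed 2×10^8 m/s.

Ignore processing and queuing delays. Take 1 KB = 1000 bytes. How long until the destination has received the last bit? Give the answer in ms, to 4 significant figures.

105.6 ms

L = 74400 bits.
Transmission delay per hop = L/R = 74400/19300000000 = 0.00385492 ms; 5 hops → 0.0192746 ms.
Propagation delays (d/s per hop): 5.71429, 7.95, 24, 57.3684, 10.5 ms; sum = 105.533 ms.
End-to-end = 105.6 ms.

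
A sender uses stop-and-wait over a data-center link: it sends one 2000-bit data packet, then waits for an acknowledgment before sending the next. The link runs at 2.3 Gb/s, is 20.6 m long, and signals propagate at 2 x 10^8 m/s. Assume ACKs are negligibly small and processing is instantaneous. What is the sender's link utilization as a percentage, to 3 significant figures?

t_tx = L/R = 2000/2300000000 = 8.69565e-07 s.
t_prop = 20.6/200000000 = 1.03e-07 s; RTT = 2.06e-07 s.
Cycle = t_tx + RTT = 1.07557e-06 s.
Utilization = t_tx / cycle = 8.69565e-07/1.07557e-06 = 80.8 %.

80.8 %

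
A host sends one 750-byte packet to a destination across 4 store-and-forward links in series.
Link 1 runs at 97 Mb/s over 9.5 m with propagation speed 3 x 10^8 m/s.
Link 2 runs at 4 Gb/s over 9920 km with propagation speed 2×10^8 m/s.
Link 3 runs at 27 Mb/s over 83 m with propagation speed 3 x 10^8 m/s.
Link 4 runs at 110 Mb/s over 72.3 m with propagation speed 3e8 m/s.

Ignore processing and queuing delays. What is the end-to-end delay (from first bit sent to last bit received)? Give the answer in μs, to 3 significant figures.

L = 750 × 8 = 6000 bits.
Transmission delays (L/R per hop): 61.8557, 1.5, 222.222, 54.5455 μs; sum = 340.123 μs.
Propagation delays (d/s per hop): 0.0316667, 49600, 0.276667, 0.241 μs; sum = 49600.5 μs.
End-to-end = 49900 μs.

49900 μs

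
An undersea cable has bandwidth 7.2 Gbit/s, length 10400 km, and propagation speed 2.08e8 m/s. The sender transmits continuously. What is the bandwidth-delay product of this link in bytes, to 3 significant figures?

45000000 bytes

Propagation delay = 10400000 / 208000000 = 0.05 s.
BDP = R × t_prop = 7200000000 × 0.05 = 360000000 bits.
In bytes: 360000000/8 = 45000000 bytes.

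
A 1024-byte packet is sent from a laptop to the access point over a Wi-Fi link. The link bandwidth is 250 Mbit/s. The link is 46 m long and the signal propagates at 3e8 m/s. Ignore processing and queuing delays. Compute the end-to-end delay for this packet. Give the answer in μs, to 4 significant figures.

32.92 μs

L = 1024 × 8 = 8192 bits.
Transmission delay = L/R = 8192 / 250000000 = 32.768 μs.
Propagation delay = d/s = 46 m / 300000000 m/s = 0.153333 μs.
Total = 32.92 μs.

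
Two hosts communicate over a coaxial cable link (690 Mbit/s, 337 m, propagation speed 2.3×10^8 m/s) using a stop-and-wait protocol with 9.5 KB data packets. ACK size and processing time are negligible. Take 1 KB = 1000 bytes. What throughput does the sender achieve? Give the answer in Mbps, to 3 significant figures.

672 Mbps

t_tx = L/R = 76000/690000000 = 0.000110145 s.
t_prop = 337/2.3e+08 = 1.46522e-06 s; RTT = 2.93043e-06 s.
Cycle = t_tx + RTT = 0.000113075 s.
Throughput = L / cycle = 76000 / 0.000113075 = 672 Mbps.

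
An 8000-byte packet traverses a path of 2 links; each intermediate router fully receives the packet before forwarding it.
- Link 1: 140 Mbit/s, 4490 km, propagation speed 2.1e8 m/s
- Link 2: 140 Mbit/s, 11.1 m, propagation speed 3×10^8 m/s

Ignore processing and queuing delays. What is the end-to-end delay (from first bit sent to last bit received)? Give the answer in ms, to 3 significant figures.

L = 8000 × 8 = 64000 bits.
Transmission delay per hop = L/R = 64000/140000000 = 0.457143 ms; 2 hops → 0.914286 ms.
Propagation delays (d/s per hop): 21.381, 3.7e-05 ms; sum = 21.381 ms.
End-to-end = 22.3 ms.

22.3 ms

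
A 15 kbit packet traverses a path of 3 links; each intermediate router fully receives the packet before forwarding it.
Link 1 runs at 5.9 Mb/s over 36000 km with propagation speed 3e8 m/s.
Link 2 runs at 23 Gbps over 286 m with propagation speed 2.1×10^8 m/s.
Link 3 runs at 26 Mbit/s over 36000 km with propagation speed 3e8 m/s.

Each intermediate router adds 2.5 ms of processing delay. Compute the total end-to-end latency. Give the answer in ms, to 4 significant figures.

L = 15000 bits.
Transmission delays (L/R per hop): 2.54237, 0.000652174, 0.576923 ms; sum = 3.11995 ms.
Propagation delays (d/s per hop): 120, 0.0013619, 120 ms; sum = 240.001 ms.
Processing at 2 router(s): 2 × 2.5 ms = 5 ms.
End-to-end = 248.1 ms.

248.1 ms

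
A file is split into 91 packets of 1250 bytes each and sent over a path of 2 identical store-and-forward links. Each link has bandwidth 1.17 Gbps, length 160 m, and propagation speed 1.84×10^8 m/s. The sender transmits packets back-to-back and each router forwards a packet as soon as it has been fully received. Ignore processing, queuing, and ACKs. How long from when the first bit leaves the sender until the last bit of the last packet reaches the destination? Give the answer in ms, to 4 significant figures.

Per-hop transmission t_tx = L/R = 10000/1170000000 = 0.00854701 ms.
Per-hop propagation t_prop = 160/184000000 = 0.000869565 ms.
Pipeline fill: first packet needs 2·t_tx to clear all hops; remaining 90 packets each add one t_tx.
Total = (2+91-1)·t_tx + 2·t_prop = 92·0.00854701 + 2·0.000869565 = 0.7881 ms.

0.7881 ms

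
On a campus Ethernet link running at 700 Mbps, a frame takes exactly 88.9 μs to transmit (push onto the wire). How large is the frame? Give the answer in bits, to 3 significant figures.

L = R × t_tx = 700000000 b/s × 8.89e-05 s = 62230 bits.

62200 bits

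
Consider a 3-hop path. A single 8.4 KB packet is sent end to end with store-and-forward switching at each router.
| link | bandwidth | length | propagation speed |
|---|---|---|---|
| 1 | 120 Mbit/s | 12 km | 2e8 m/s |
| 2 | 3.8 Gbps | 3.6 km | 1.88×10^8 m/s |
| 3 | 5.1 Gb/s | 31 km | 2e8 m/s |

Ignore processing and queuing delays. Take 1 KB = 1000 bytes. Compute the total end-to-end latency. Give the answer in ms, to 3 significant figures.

0.825 ms

L = 67200 bits.
Transmission delays (L/R per hop): 0.56, 0.0176842, 0.0131765 ms; sum = 0.590861 ms.
Propagation delays (d/s per hop): 0.06, 0.0191489, 0.155 ms; sum = 0.234149 ms.
End-to-end = 0.825 ms.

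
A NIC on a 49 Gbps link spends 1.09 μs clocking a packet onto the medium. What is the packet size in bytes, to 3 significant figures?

6680 bytes

L = R × t_tx = 49000000000 b/s × 1.09e-06 s = 53410 bits.
In bytes: 53410 / 8 = 6680 bytes.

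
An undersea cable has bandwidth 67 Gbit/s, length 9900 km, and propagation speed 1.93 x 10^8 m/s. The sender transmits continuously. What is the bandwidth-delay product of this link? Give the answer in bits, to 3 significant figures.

Propagation delay = 9900000 / 193000000 = 0.0512953 s.
BDP = R × t_prop = 67000000000 × 0.0512953 = 3436790000 bits.

3440000000 bits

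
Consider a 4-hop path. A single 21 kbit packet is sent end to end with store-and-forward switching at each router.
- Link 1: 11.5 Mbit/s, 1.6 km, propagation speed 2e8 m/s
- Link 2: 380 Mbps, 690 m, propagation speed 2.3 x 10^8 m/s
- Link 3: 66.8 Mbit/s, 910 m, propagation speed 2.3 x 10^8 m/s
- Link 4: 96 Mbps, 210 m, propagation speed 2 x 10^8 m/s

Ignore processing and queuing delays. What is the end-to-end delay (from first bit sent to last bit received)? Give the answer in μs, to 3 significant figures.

2430 μs

L = 21000 bits.
Transmission delays (L/R per hop): 1826.09, 55.2632, 314.371, 218.75 μs; sum = 2414.47 μs.
Propagation delays (d/s per hop): 8, 3, 3.95652, 1.05 μs; sum = 16.0065 μs.
End-to-end = 2430 μs.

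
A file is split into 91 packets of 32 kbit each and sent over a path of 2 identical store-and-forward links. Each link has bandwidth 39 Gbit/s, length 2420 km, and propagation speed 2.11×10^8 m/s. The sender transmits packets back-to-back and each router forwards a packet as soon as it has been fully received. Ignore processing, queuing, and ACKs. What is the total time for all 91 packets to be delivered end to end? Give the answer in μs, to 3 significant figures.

Per-hop transmission t_tx = L/R = 32000/39000000000 = 0.820513 μs.
Per-hop propagation t_prop = 2420000/211000000 = 11469.2 μs.
Pipeline fill: first packet needs 2·t_tx to clear all hops; remaining 90 packets each add one t_tx.
Total = (2+91-1)·t_tx + 2·t_prop = 92·0.820513 + 2·11469.2 = 23000 μs.

23000 μs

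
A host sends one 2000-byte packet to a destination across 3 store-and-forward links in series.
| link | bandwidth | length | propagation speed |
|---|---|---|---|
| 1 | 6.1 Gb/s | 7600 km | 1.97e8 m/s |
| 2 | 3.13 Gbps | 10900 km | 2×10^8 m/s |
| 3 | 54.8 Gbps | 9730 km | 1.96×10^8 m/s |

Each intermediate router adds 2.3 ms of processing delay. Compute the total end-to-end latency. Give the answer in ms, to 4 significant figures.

L = 2000 × 8 = 16000 bits.
Transmission delays (L/R per hop): 0.00262295, 0.00511182, 0.000291971 ms; sum = 0.00802674 ms.
Propagation delays (d/s per hop): 38.5787, 54.5, 49.6429 ms; sum = 142.722 ms.
Processing at 2 router(s): 2 × 2.3 ms = 4.6 ms.
End-to-end = 147.3 ms.

147.3 ms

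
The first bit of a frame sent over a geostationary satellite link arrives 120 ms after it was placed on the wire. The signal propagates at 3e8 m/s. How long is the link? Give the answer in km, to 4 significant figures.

d = s × t_prop = 300000000 × 0.12 = 36000 km.

36000 km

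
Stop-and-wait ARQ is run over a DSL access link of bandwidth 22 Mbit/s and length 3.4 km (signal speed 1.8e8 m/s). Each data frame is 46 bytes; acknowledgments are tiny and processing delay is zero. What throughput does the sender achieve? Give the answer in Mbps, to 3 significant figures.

t_tx = L/R = 368/22000000 = 1.67273e-05 s.
t_prop = 3400/180000000 = 1.88889e-05 s; RTT = 3.77778e-05 s.
Cycle = t_tx + RTT = 5.45051e-05 s.
Throughput = L / cycle = 368 / 5.45051e-05 = 6.75 Mbps.

6.75 Mbps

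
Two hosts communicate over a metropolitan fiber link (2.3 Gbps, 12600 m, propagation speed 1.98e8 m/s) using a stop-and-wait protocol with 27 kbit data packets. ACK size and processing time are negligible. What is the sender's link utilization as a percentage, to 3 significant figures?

8.44 %

t_tx = L/R = 27000/2300000000 = 1.17391e-05 s.
t_prop = 12600/198000000 = 6.36364e-05 s; RTT = 0.000127273 s.
Cycle = t_tx + RTT = 0.000139012 s.
Utilization = t_tx / cycle = 1.17391e-05/0.000139012 = 8.44 %.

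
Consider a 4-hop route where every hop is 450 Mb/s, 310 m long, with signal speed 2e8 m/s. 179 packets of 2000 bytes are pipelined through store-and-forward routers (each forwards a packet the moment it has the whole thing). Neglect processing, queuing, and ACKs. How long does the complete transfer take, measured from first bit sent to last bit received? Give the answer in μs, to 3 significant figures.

Per-hop transmission t_tx = L/R = 16000/450000000 = 35.5556 μs.
Per-hop propagation t_prop = 310/200000000 = 1.55 μs.
Pipeline fill: first packet needs 4·t_tx to clear all hops; remaining 178 packets each add one t_tx.
Total = (4+179-1)·t_tx + 4·t_prop = 182·35.5556 + 4·1.55 = 6480 μs.

6480 μs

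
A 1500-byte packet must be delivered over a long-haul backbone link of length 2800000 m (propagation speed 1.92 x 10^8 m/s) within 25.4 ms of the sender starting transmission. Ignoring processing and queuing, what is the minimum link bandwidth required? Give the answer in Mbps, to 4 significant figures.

L = 12000 bits.
Propagation delay = 2800000 / 192000000 = 14.5833 ms.
Transmission budget = 25.4 − 14.5833 = 10.8167 ms.
R ≥ L / t_tx = 12000 bits / 0.0108167 s = 1.109 Mbps.

1.109 Mbps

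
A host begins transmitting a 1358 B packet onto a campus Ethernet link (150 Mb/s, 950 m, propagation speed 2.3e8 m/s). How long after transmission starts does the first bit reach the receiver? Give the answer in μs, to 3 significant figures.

4.13 μs

First bit experiences only propagation delay: d/s = 950/2.3e+08 = 4.13 μs.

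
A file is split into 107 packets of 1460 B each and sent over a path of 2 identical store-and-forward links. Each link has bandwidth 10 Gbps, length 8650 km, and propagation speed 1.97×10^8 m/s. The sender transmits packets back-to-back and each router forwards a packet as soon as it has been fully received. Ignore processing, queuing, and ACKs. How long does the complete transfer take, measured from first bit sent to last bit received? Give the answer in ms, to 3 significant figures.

87.9 ms

Per-hop transmission t_tx = L/R = 11680/10000000000 = 0.001168 ms.
Per-hop propagation t_prop = 8650000/197000000 = 43.9086 ms.
Pipeline fill: first packet needs 2·t_tx to clear all hops; remaining 106 packets each add one t_tx.
Total = (2+107-1)·t_tx + 2·t_prop = 108·0.001168 + 2·43.9086 = 87.9 ms.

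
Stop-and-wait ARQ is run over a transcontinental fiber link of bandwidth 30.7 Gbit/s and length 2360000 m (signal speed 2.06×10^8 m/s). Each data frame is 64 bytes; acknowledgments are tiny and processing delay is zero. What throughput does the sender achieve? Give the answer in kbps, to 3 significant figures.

t_tx = L/R = 512/30700000000 = 1.66775e-08 s.
t_prop = 2360000/206000000 = 0.0114563 s; RTT = 0.0229126 s.
Cycle = t_tx + RTT = 0.0229126 s.
Throughput = L / cycle = 512 / 0.0229126 = 22.3 kbps.

22.3 kbps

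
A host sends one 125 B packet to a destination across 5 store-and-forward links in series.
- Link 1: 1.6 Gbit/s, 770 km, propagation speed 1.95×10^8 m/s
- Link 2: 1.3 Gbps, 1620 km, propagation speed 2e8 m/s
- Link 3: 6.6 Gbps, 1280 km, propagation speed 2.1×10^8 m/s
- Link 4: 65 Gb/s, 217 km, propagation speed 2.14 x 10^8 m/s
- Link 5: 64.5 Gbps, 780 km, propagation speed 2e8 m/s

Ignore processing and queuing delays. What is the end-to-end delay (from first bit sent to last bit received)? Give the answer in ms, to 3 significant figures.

L = 125 × 8 = 1000 bits.
Transmission delays (L/R per hop): 0.000625, 0.000769231, 0.000151515, 1.53846e-05, 1.55039e-05 ms; sum = 0.00157663 ms.
Propagation delays (d/s per hop): 3.94872, 8.1, 6.09524, 1.01402, 3.9 ms; sum = 23.058 ms.
End-to-end = 23.1 ms.

23.1 ms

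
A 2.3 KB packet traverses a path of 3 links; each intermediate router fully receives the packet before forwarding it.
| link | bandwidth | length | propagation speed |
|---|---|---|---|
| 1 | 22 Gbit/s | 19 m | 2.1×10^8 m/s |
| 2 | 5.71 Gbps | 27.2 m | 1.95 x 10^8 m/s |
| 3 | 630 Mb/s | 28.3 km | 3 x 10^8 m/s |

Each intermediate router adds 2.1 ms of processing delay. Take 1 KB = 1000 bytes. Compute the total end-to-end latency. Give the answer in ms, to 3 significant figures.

4.33 ms

L = 18400 bits.
Transmission delays (L/R per hop): 0.000836364, 0.00322242, 0.0292063 ms; sum = 0.0332651 ms.
Propagation delays (d/s per hop): 9.04762e-05, 0.000139487, 0.0943333 ms; sum = 0.0945633 ms.
Processing at 2 router(s): 2 × 2.1 ms = 4.2 ms.
End-to-end = 4.33 ms.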